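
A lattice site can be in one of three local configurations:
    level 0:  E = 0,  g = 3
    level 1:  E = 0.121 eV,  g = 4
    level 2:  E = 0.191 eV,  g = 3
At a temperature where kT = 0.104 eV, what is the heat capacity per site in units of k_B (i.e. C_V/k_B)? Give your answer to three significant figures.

Eᵢ/kT = 0, 1.1635, 1.8365.
Z = Σ gᵢe^(−Eᵢ/kT) = 3·e^(−0) + 4·e^(−1.1635) + 3·e^(−1.8365) = 3.0000 + 1.2496 + 0.47812 = 4.7277.
⟨E⟩ = 0.051298 eV, ⟨E²⟩ = 0.0075592 eV².
C_V/k_B = (⟨E²⟩ − ⟨E⟩²)/(kT)² = (0.0075592 − 0.0026315)/0.010816 = 0.456.

0.456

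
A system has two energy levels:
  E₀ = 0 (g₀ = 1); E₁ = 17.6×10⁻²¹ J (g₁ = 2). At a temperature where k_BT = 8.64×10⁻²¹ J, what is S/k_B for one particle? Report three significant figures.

Eᵢ/kT = 0, 2.0370.
Z = Σ gᵢe^(−Eᵢ/kT) = 1·e^(−0) + 2·e^(−2.0370) = 1.0000 + 0.26084 = 1.2608.
⟨E⟩ = Σ EᵢPᵢ = 3.6412 ×10⁻²¹ J.
S/k_B = ln Z + ⟨E⟩/kT = ln(1.2608) + 3.6412/8.64 = 0.23175 + 0.42144 = 0.653.

0.653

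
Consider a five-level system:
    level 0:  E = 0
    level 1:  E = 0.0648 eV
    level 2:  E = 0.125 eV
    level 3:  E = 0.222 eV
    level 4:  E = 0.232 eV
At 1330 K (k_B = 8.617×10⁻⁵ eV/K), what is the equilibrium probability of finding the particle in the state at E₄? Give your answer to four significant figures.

0.06058

k_BT = 8.617×10⁻⁵ × 1330 K = 0.114606 eV.
Eᵢ/kT = 0, 0.565415, 1.09069, 1.93707, 2.02433.
Z = Σ e^(−Eᵢ/kT) = e^(−0) + e^(−0.565415) + e^(−1.09069) + e^(−1.93707) + e^(−2.02433) = 1.00000 + 0.568124 + 0.335985 + 0.144126 + 0.132082 = 2.18032.
P₄ = e^(−E₄/kT) / Z = 0.132082/2.18032 = 0.06058.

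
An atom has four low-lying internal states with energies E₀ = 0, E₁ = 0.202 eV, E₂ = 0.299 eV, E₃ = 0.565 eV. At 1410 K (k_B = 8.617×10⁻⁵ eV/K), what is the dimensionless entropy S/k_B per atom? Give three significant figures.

k_BT = 8.617×10⁻⁵ × 1410 K = 0.12150 eV.
Eᵢ/kT = 0, 1.6626, 2.4609, 4.6502.
Z = Σ e^(−Eᵢ/kT) = e^(−0) + e^(−1.6626) + e^(−2.4609) + e^(−4.6502) = 1.0000 + 0.18965 + 0.085358 + 0.0095597 = 1.2846.
⟨E⟩ = Σ EᵢPᵢ = 0.053894 eV.
S/k_B = ln Z + ⟨E⟩/kT = ln(1.2846) + 0.053894/0.12150 = 0.25045 + 0.44357 = 0.694.

0.694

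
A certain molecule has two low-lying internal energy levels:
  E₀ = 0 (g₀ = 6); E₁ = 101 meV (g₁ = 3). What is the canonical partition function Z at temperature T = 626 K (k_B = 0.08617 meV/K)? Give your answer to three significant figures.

k_BT = 0.08617 × 626 K = 53.942 meV.
Eᵢ/kT = 0, 1.8724.
Z = Σ gᵢe^(−Eᵢ/kT) = 6·e^(−0) + 3·e^(−1.8724) = 6.0000 + 0.46126 = 6.4613.

Z = 6.46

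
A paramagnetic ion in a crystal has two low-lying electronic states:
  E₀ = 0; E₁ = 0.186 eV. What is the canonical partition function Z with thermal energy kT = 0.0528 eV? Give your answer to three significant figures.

Eᵢ/kT = 0, 3.5227.
Z = Σ e^(−Eᵢ/kT) = e^(−0) + e^(−3.5227) = 1.0000 + 0.029520 = 1.0295.

Z = 1.03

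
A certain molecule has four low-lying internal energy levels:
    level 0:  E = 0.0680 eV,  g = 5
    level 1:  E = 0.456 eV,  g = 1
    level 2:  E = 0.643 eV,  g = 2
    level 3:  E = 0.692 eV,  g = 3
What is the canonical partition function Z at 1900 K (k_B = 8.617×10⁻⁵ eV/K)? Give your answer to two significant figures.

k_BT = 8.617×10⁻⁵ × 1900 K = 0.1637 eV.
Eᵢ/kT = 0.4154, 2.786, 3.928, 4.227.
Z = Σ gᵢe^(−Eᵢ/kT) = 5·e^(−0.4154) + 1·e^(−2.786) + 2·e^(−3.928) + 3·e^(−4.227) = 3.300 + 0.06167 + 0.03937 + 0.04379 = 3.445.

Z = 3.4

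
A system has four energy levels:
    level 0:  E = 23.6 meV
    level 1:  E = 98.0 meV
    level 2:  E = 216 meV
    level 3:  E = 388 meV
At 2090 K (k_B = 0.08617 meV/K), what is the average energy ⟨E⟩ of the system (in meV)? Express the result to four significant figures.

k_BT = 0.08617 × 2090 K = 180.095 meV.
Eᵢ/kT = 0.131042, 0.544157, 1.19937, 2.15442.
Z = Σ e^(−Eᵢ/kT) = e^(−0.131042) + e^(−0.544157) + e^(−1.19937) + e^(−2.15442) = 0.877181 + 0.580331 + 0.301384 + 0.115970 = 1.87487.
⟨E⟩ = Σ Eᵢ e^(−Eᵢ/kT) / Z = (23.6·0.877181 + 98.0·0.580331 + 216·0.301384 + 388·0.115970) / 1.87487 = 100.1 meV.

100.1 meV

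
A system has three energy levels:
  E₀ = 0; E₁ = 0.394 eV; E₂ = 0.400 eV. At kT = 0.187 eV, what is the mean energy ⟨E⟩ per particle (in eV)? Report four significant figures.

Eᵢ/kT = 0, 2.10695, 2.13904.
Z = Σ e^(−Eᵢ/kT) = e^(−0) + e^(−2.10695) + e^(−2.13904) = 1.00000 + 0.121608 + 0.117768 = 1.23938.
⟨E⟩ = Σ Eᵢ e^(−Eᵢ/kT) / Z = (0·1.00000 + 0.394·0.121608 + 0.400·0.117768) / 1.23938 = 0.07667 eV.

0.07667 eV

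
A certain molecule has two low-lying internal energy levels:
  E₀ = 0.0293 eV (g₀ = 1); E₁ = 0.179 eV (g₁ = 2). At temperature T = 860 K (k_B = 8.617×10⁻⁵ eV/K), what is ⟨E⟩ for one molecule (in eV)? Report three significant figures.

k_BT = 8.617×10⁻⁵ × 860 K = 0.074106 eV.
Eᵢ/kT = 0.39538, 2.4155.
Z = Σ gᵢe^(−Eᵢ/kT) = 1·e^(−0.39538) + 2·e^(−2.4155) = 0.67342 + 0.17865 = 0.85207.
⟨E⟩ = Σ Eᵢ gᵢe^(−Eᵢ/kT) / Z = (0.0293·0.67342 + 0.179·0.17865) / 0.85207 = 0.0607 eV.

0.0607 eV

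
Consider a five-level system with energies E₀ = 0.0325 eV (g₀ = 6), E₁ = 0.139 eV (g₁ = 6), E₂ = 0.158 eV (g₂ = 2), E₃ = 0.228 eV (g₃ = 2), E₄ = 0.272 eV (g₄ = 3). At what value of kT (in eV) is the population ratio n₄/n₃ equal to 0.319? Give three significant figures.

0.0284 eV

n₄/n₃ = (g₄/g₃) exp[−(E₄−E₃)/kT] = 0.319.
⇒ (E₄−E₃)/kT = ln((3/2)/0.319) = ln(4.7022) = 1.5480.
kT = 0.044 eV / 1.5480 = 0.0284 eV.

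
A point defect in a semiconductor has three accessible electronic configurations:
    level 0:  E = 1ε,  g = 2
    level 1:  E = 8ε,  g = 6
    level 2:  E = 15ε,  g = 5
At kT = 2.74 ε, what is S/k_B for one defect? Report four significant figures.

Eᵢ/kT = 0.364964, 2.91971, 5.47445.
Z = Σ gᵢe^(−Eᵢ/kT) = 2·e^(−0.364964) + 6·e^(−2.91971) + 5·e^(−5.47445) = 1.38844 + 0.323696 + 0.0209627 = 1.73310.
⟨E⟩ = Σ EᵢPᵢ = 2.47675 ε.
S/k_B = ln Z + ⟨E⟩/kT = ln(1.73310) + 2.47675/2.74 = 0.549912 + 0.903923 = 1.454.

1.454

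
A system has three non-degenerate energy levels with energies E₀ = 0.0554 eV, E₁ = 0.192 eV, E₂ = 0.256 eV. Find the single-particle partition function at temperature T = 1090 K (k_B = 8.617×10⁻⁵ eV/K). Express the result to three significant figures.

Z = 0.749

k_BT = 8.617×10⁻⁵ × 1090 K = 0.093925 eV.
Eᵢ/kT = 0.58983, 2.0442, 2.7256.
Z = Σ e^(−Eᵢ/kT) = e^(−0.58983) + e^(−2.0442) + e^(−2.7256) = 0.55442 + 0.12948 + 0.065507 = 0.74941.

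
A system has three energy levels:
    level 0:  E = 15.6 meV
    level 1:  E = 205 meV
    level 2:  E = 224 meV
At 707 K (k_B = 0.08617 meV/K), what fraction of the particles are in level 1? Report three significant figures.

k_BT = 0.08617 × 707 K = 60.922 meV.
Eᵢ/kT = 0.25607, 3.3650, 3.6768.
Z = Σ e^(−Eᵢ/kT) = e^(−0.25607) + e^(−3.3650) + e^(−3.6768) = 0.77409 + 0.034562 + 0.025304 = 0.83396.
P₁ = e^(−E₁/kT) / Z = 0.034562/0.83396 = 0.0414.

0.0414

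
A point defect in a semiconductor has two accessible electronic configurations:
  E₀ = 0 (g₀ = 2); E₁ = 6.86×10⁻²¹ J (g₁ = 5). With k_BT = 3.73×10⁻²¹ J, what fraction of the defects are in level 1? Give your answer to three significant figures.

0.284

Eᵢ/kT = 0, 1.8391.
Z = Σ gᵢe^(−Eᵢ/kT) = 2·e^(−0) + 5·e^(−1.8391) = 2.0000 + 0.79480 = 2.7948.
P₁ = g₁ e^(−E₁/kT) / Z = 0.79480/2.7948 = 0.284.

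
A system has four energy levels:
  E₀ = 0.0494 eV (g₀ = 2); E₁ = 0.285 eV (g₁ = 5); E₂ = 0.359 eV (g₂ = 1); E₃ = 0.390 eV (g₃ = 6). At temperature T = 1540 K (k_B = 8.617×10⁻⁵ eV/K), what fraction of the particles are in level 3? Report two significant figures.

k_BT = 8.617×10⁻⁵ × 1540 K = 0.1327 eV.
Eᵢ/kT = 0.3723, 2.148, 2.705, 2.939.
Z = Σ gᵢe^(−Eᵢ/kT) = 2·e^(−0.3723) + 5·e^(−2.148) + 1·e^(−2.705) + 6·e^(−2.939) = 1.378 + 0.5836 + 0.06687 + 0.3175 = 2.346.
P₃ = g₃ e^(−E₃/kT) / Z = 0.3175/2.346 = 0.14.

0.14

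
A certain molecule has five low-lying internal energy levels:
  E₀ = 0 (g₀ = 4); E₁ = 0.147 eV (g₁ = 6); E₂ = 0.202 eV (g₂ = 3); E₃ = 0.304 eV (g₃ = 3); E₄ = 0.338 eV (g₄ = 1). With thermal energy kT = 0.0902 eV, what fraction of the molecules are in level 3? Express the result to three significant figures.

0.0183

Eᵢ/kT = 0, 1.6297, 2.2395, 3.3703, 3.7472.
Z = Σ gᵢe^(−Eᵢ/kT) = 4·e^(−0) + 6·e^(−1.6297) + 3·e^(−2.2395) + 3·e^(−3.3703) + 1·e^(−3.7472) = 4.0000 + 1.1759 + 0.31954 + 0.10314 + 0.023584 = 5.6222.
P₃ = g₃ e^(−E₃/kT) / Z = 0.10314/5.6222 = 0.0183.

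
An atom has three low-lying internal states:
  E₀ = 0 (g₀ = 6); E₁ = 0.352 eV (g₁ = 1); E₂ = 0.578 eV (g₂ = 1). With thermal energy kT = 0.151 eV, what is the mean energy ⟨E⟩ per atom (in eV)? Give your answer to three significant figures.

0.00765 eV

Eᵢ/kT = 0, 2.3311, 3.8278.
Z = Σ gᵢe^(−Eᵢ/kT) = 6·e^(−0) + 1·e^(−2.3311) + 1·e^(−3.8278) = 6.0000 + 0.097189 + 0.021757 = 6.1189.
⟨E⟩ = Σ Eᵢ gᵢe^(−Eᵢ/kT) / Z = (0·6.0000 + 0.352·0.097189 + 0.578·0.021757) / 6.1189 = 0.00765 eV.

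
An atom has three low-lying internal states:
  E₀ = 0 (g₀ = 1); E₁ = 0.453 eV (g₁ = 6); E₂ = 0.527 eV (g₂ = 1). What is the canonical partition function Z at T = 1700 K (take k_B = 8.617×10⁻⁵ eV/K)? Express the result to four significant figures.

Z = 1.300

k_BT = 8.617×10⁻⁵ × 1700 K = 0.146489 eV.
Eᵢ/kT = 0, 3.09238, 3.59754.
Z = Σ gᵢe^(−Eᵢ/kT) = 1·e^(−0) + 6·e^(−3.09238) + 1·e^(−3.59754) = 1.00000 + 0.272363 + 0.0273910 = 1.29975.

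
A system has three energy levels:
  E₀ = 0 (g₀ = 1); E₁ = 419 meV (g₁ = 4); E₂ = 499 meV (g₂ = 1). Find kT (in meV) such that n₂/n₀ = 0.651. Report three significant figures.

1160 meV

n₂/n₀ = (g₂/g₀) exp[−(E₂−E₀)/kT] = 0.651.
⇒ (E₂−E₀)/kT = ln((1/1)/0.651) = ln(1.5361) = 0.42925.
kT = 499 meV / 0.42925 = 1160 meV.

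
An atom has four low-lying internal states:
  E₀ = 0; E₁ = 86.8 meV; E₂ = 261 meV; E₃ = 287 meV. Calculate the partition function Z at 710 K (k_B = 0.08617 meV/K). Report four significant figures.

Z = 1.265

k_BT = 0.08617 × 710 K = 61.1807 meV.
Eᵢ/kT = 0, 1.41875, 4.26605, 4.69102.
Z = Σ e^(−Eᵢ/kT) = e^(−0) + e^(−1.41875) + e^(−4.26605) + e^(−4.69102) = 1.00000 + 0.242016 + 0.0140371 + 0.00917732 = 1.26523.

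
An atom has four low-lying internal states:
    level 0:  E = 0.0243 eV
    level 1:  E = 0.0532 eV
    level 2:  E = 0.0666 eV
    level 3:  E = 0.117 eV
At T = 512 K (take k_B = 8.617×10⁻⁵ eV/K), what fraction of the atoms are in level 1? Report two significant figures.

k_BT = 8.617×10⁻⁵ × 512 K = 0.04412 eV.
Eᵢ/kT = 0.5508, 1.206, 1.510, 2.652.
Z = Σ e^(−Eᵢ/kT) = e^(−0.5508) + e^(−1.206) + e^(−1.510) + e^(−2.652) = 0.5765 + 0.2994 + 0.2209 + 0.07051 = 1.167.
P₁ = e^(−E₁/kT) / Z = 0.2994/1.167 = 0.26.

0.26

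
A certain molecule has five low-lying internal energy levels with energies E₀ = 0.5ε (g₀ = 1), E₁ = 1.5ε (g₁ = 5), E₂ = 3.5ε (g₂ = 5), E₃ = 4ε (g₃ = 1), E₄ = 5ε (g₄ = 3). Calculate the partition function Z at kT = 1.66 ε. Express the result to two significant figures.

Z = 3.6

Eᵢ/kT = 0.3012, 0.9036, 2.108, 2.410, 3.012.
Z = Σ gᵢe^(−Eᵢ/kT) = 1·e^(−0.3012) + 5·e^(−0.9036) + 5·e^(−2.108) + 1·e^(−2.410) + 3·e^(−3.012) = 0.7399 + 2.026 + 0.6074 + 0.08982 + 0.1476 = 3.611.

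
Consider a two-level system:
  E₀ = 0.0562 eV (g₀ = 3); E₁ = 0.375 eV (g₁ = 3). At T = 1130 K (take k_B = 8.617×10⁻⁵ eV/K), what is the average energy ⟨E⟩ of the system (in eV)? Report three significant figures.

k_BT = 8.617×10⁻⁵ × 1130 K = 0.097372 eV.
Eᵢ/kT = 0.57717, 3.8512.
Z = Σ gᵢe^(−Eᵢ/kT) = 3·e^(−0.57717) + 3·e^(−3.8512) = 1.6845 + 0.063763 = 1.7483.
⟨E⟩ = Σ Eᵢ gᵢe^(−Eᵢ/kT) / Z = (0.0562·1.6845 + 0.375·0.063763) / 1.7483 = 0.0678 eV.

0.0678 eV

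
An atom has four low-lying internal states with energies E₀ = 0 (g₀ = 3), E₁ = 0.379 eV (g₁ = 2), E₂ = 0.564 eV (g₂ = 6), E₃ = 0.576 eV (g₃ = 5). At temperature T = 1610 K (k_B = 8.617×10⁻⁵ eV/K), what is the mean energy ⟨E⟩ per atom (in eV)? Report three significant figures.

k_BT = 8.617×10⁻⁵ × 1610 K = 0.13873 eV.
Eᵢ/kT = 0, 2.7319, 4.0655, 4.1519.
Z = Σ gᵢe^(−Eᵢ/kT) = 3·e^(−0) + 2·e^(−2.7319) + 6·e^(−4.0655) + 5·e^(−4.1519) = 3.0000 + 0.13019 + 0.10293 + 0.078672 = 3.3118.
⟨E⟩ = Σ Eᵢ gᵢe^(−Eᵢ/kT) / Z = (0·3.0000 + 0.379·0.13019 + 0.564·0.10293 + 0.576·0.078672) / 3.3118 = 0.0461 eV.

0.0461 eV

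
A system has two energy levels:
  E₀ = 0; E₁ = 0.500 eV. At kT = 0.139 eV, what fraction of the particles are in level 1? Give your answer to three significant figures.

0.0267

Eᵢ/kT = 0, 3.5971.
Z = Σ e^(−Eᵢ/kT) = e^(−0) + e^(−3.5971) = 1.0000 + 0.027403 = 1.0274.
P₁ = e^(−E₁/kT) / Z = 0.027403/1.0274 = 0.0267.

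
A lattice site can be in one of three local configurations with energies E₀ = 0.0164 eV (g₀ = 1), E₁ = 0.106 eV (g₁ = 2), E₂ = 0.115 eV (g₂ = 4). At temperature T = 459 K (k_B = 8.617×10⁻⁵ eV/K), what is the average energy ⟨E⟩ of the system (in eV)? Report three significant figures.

k_BT = 8.617×10⁻⁵ × 459 K = 0.039552 eV.
Eᵢ/kT = 0.41464, 2.6800, 2.9076.
Z = Σ gᵢe^(−Eᵢ/kT) = 1·e^(−0.41464) + 2·e^(−2.6800) + 4·e^(−2.9076) = 0.66058 + 0.13713 + 0.21843 = 1.0161.
⟨E⟩ = Σ Eᵢ gᵢe^(−Eᵢ/kT) / Z = (0.0164·0.66058 + 0.106·0.13713 + 0.115·0.21843) / 1.0161 = 0.0497 eV.

0.0497 eV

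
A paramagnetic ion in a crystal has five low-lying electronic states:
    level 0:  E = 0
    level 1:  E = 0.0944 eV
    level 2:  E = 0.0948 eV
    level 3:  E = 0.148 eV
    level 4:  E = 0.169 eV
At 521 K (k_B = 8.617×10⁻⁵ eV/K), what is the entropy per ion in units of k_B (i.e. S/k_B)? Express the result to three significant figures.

k_BT = 8.617×10⁻⁵ × 521 K = 0.044895 eV.
Eᵢ/kT = 0, 2.1027, 2.1116, 3.2966, 3.7643.
Z = Σ e^(−Eᵢ/kT) = e^(−0) + e^(−2.1027) + e^(−2.1116) + e^(−3.2966) + e^(−3.7643) = 1.0000 + 0.12213 + 0.12104 + 0.037009 + 0.023184 = 1.3034.
⟨E⟩ = Σ EᵢPᵢ = 0.024857 eV.
S/k_B = ln Z + ⟨E⟩/kT = ln(1.3034) + 0.024857/0.044895 = 0.26498 + 0.55367 = 0.819.

0.819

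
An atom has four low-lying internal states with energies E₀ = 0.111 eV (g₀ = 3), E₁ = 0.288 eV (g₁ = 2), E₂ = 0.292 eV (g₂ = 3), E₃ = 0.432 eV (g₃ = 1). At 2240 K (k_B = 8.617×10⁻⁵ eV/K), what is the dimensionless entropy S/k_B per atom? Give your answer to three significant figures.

k_BT = 8.617×10⁻⁵ × 2240 K = 0.19302 eV.
Eᵢ/kT = 0.57507, 1.4921, 1.5128, 2.2381.
Z = Σ gᵢe^(−Eᵢ/kT) = 3·e^(−0.57507) + 2·e^(−1.4921) + 3·e^(−1.5128) + 1·e^(−2.2381) = 1.6880 + 0.44980 + 0.66088 + 0.10666 = 2.9053.
⟨E⟩ = Σ EᵢPᵢ = 0.19136 eV.
S/k_B = ln Z + ⟨E⟩/kT = ln(2.9053) + 0.19136/0.19302 = 1.0665 + 0.99140 = 2.06.

2.06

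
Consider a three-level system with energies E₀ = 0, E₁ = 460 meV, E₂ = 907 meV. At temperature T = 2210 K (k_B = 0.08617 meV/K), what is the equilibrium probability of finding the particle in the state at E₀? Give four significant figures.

0.9109

k_BT = 0.08617 × 2210 K = 190.436 meV.
Eᵢ/kT = 0, 2.41551, 4.76275.
Z = Σ e^(−Eᵢ/kT) = e^(−0) + e^(−2.41551) + e^(−4.76275) = 1.00000 + 0.0893218 + 0.00854209 = 1.09786.
P₀ = e^(−E₀/kT) / Z = 1.00000/1.09786 = 0.9109.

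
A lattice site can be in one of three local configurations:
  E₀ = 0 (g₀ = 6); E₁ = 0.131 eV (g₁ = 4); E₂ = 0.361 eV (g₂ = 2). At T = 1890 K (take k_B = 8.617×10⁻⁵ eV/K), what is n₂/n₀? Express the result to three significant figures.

0.0363

k_BT = 8.617×10⁻⁵ × 1890 K = 0.16286 eV.
n₂/n₀ = (g₂/g₀) exp[−(E₂−E₀)/kT] = (2/6) × exp(−(0.361 eV)/(0.16286 eV)) = (2/6) × exp(-2.2166) = 0.0363.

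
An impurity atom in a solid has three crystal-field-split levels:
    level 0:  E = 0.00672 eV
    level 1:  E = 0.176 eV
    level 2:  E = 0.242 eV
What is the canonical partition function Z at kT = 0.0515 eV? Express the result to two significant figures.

Z = 0.92

Eᵢ/kT = 0.1305, 3.417, 4.699.
Z = Σ e^(−Eᵢ/kT) = e^(−0.1305) + e^(−3.417) + e^(−4.699) = 0.8777 + 0.03281 + 0.009104 = 0.9196.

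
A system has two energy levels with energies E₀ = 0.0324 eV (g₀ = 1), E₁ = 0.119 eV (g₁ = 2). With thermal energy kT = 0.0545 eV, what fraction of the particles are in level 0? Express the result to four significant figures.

0.7101

Eᵢ/kT = 0.594495, 2.18349.
Z = Σ gᵢe^(−Eᵢ/kT) = 1·e^(−0.594495) + 2·e^(−2.18349) = 0.551841 + 0.225295 = 0.777136.
P₀ = g₀ e^(−E₀/kT) / Z = 0.551841/0.777136 = 0.7101.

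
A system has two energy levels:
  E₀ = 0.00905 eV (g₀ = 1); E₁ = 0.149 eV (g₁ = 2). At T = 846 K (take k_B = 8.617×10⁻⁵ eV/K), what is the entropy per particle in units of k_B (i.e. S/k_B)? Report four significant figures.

0.6925

k_BT = 8.617×10⁻⁵ × 846 K = 0.0728998 eV.
Eᵢ/kT = 0.124143, 2.04390.
Z = Σ gᵢe^(−Eᵢ/kT) = 1·e^(−0.124143) + 2·e^(−2.04390) = 0.883254 + 0.259045 = 1.14230.
⟨E⟩ = Σ EᵢPᵢ = 0.0407871 eV.
S/k_B = ln Z + ⟨E⟩/kT = ln(1.14230) + 0.0407871/0.0728998 = 0.133044 + 0.559495 = 0.6925.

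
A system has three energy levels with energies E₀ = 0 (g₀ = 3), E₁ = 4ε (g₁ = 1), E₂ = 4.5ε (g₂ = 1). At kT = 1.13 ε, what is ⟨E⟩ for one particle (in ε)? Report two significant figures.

Eᵢ/kT = 0, 3.540, 3.982.
Z = Σ gᵢe^(−Eᵢ/kT) = 3·e^(−0) + 1·e^(−3.540) + 1·e^(−3.982) = 3.000 + 0.02901 + 0.01865 = 3.048.
⟨E⟩ = Σ Eᵢ gᵢe^(−Eᵢ/kT) / Z = (0·3.000 + 4·0.02901 + 4.5·0.01865) / 3.048 = 0.066 ε.

0.066 ε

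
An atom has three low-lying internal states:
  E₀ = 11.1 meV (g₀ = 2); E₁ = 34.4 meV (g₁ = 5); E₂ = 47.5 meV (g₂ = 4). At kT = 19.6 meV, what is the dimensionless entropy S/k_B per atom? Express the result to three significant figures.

Eᵢ/kT = 0.56633, 1.7551, 2.4235.
Z = Σ gᵢe^(−Eᵢ/kT) = 2·e^(−0.56633) + 5·e^(−1.7551) + 4·e^(−2.4235) = 1.1352 + 0.86445 + 0.35444 = 2.3541.
⟨E⟩ = Σ EᵢPᵢ = 25.136 meV.
S/k_B = ln Z + ⟨E⟩/kT = ln(2.3541) + 25.136/19.6 = 0.85616 + 1.2824 = 2.14.

2.14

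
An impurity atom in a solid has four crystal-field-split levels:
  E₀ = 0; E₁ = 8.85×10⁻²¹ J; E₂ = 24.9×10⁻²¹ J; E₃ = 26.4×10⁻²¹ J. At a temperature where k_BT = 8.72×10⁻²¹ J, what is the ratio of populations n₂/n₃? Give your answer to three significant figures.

1.19

n₂/n₃ = exp[−(E₂−E₃)/kT] = exp(−(-1.5 ×10⁻²¹ J)/(8.72 ×10⁻²¹ J)) = exp(0.17202) = 1.19.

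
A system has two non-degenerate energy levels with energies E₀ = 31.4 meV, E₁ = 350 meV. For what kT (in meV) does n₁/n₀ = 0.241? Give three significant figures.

n₁/n₀ = exp[−(E₁−E₀)/kT] = 0.241.
⇒ (E₁−E₀)/kT = ln(1/0.241) = ln(4.1494) = 1.4230.
kT = 318.6 meV / 1.4230 = 224 meV.

224 meV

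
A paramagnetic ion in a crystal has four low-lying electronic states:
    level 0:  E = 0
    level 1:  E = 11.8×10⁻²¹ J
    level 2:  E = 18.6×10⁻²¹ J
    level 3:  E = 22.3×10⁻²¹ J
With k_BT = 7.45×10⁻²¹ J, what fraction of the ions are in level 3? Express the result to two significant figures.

Eᵢ/kT = 0, 1.584, 2.497, 2.993.
Z = Σ e^(−Eᵢ/kT) = e^(−0) + e^(−1.584) + e^(−2.497) + e^(−2.993) = 1.000 + 0.2052 + 0.08233 + 0.05014 = 1.338.
P₃ = e^(−E₃/kT) / Z = 0.05014/1.338 = 0.037.

0.037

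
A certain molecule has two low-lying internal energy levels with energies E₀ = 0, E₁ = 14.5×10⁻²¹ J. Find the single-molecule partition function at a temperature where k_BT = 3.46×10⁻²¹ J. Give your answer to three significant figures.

Eᵢ/kT = 0, 4.1908.
Z = Σ e^(−Eᵢ/kT) = e^(−0) + e^(−4.1908) = 1.0000 + 0.015134 = 1.0151.

Z = 1.02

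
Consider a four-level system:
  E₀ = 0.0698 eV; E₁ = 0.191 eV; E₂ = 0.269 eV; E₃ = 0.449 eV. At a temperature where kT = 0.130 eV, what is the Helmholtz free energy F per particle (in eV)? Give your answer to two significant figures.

Eᵢ/kT = 0.5369, 1.469, 2.069, 3.454.
Z = Σ e^(−Eᵢ/kT) = e^(−0.5369) + e^(−1.469) + e^(−2.069) + e^(−3.454) = 0.5846 + 0.2302 + 0.1263 + 0.03162 = 0.9727.
F = −kT ln Z = −0.130 × ln(0.9727) = −0.130 × -0.02768 = 0.0036 eV.

0.0036 eV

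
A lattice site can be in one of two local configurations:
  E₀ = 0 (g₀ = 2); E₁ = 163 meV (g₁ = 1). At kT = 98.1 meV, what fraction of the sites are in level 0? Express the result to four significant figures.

0.9133

Eᵢ/kT = 0, 1.66157.
Z = Σ gᵢe^(−Eᵢ/kT) = 2·e^(−0) + 1·e^(−1.66157) = 2.00000 + 0.189841 = 2.18984.
P₀ = g₀ e^(−E₀/kT) / Z = 2.00000/2.18984 = 0.9133.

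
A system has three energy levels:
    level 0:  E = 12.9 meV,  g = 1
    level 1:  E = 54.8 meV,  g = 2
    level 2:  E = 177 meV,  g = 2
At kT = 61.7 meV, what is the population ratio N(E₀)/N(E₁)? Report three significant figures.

n₀/n₁ = (g₀/g₁) exp[−(E₀−E₁)/kT] = (1/2) × exp(−(-41.9 meV)/(61.7 meV)) = (1/2) × exp(0.67909) = 0.986.

0.986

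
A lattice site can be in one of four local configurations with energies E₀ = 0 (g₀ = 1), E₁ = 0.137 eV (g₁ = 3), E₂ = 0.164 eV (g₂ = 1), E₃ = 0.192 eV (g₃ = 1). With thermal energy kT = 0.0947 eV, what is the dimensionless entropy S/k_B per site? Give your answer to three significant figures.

Eᵢ/kT = 0, 1.4467, 1.7318, 2.0275.
Z = Σ gᵢe^(−Eᵢ/kT) = 1·e^(−0) + 3·e^(−1.4467) + 1·e^(−1.7318) + 1·e^(−2.0275) = 1.0000 + 0.70604 + 0.17697 + 0.13166 = 2.0147.
⟨E⟩ = Σ EᵢPᵢ = 0.074964 eV.
S/k_B = ln Z + ⟨E⟩/kT = ln(2.0147) + 0.074964/0.0947 = 0.70047 + 0.79159 = 1.49.

1.49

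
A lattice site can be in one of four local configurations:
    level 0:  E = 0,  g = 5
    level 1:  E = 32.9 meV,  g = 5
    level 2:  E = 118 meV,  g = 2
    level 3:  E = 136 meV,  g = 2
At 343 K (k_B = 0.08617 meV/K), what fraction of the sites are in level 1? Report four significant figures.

0.2452

k_BT = 0.08617 × 343 K = 29.5563 meV.
Eᵢ/kT = 0, 1.11313, 3.99238, 4.60139.
Z = Σ gᵢe^(−Eᵢ/kT) = 5·e^(−0) + 5·e^(−1.11313) + 2·e^(−3.99238) + 2·e^(−4.60139) = 5.00000 + 1.64265 + 0.0369115 + 0.0200757 = 6.69964.
P₁ = g₁ e^(−E₁/kT) / Z = 1.64265/6.69964 = 0.2452.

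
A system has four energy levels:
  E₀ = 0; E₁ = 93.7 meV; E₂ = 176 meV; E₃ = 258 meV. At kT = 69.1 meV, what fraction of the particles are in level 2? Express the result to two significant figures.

Eᵢ/kT = 0, 1.356, 2.547, 3.734.
Z = Σ e^(−Eᵢ/kT) = e^(−0) + e^(−1.356) + e^(−2.547) + e^(−3.734) = 1.000 + 0.2577 + 0.07832 + 0.02390 = 1.360.
P₂ = e^(−E₂/kT) / Z = 0.07832/1.360 = 0.058.

0.058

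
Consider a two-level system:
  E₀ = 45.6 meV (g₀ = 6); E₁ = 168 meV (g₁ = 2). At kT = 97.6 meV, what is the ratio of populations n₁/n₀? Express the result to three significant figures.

0.0951

n₁/n₀ = (g₁/g₀) exp[−(E₁−E₀)/kT] = (2/6) × exp(−(122.4 meV)/(97.6 meV)) = (2/6) × exp(-1.2541) = 0.0951.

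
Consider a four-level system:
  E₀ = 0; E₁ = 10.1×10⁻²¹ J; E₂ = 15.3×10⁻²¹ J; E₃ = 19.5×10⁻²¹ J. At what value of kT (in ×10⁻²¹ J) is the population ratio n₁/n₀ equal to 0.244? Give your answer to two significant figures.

n₁/n₀ = exp[−(E₁−E₀)/kT] = 0.244.
⇒ (E₁−E₀)/kT = ln(1/0.244) = ln(4.098) = 1.410.
kT = 10.1 ×10⁻²¹ J / 1.410 = 7.2 ×10⁻²¹ J.

7.2 ×10⁻²¹ J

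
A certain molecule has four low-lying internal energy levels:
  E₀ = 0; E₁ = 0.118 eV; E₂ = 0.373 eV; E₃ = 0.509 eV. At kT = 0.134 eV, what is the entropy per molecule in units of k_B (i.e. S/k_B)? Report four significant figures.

0.8198

Eᵢ/kT = 0, 0.880597, 2.78358, 3.79851.
Z = Σ e^(−Eᵢ/kT) = e^(−0) + e^(−0.880597) + e^(−2.78358) + e^(−3.79851) = 1.00000 + 0.414535 + 0.0618168 + 0.0224041 = 1.49876.
⟨E⟩ = Σ EᵢPᵢ = 0.0556303 eV.
S/k_B = ln Z + ⟨E⟩/kT = ln(1.49876) + 0.0556303/0.134 = 0.404638 + 0.415151 = 0.8198.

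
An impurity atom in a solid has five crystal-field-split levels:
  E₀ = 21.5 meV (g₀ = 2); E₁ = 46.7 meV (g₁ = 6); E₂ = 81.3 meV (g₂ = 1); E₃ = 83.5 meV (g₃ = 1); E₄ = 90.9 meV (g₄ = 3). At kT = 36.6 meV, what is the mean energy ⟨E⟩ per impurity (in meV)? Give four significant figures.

Eᵢ/kT = 0.587432, 1.27596, 2.22131, 2.28142, 2.48361.
Z = Σ gᵢe^(−Eᵢ/kT) = 2·e^(−0.587432) + 6·e^(−1.27596) + 1·e^(−2.22131) + 1·e^(−2.28142) + 3·e^(−2.48361) = 1.11151 + 1.67498 + 0.108467 + 0.102139 + 0.250324 = 3.24742.
⟨E⟩ = Σ Eᵢ gᵢe^(−Eᵢ/kT) / Z = (21.5·1.11151 + 46.7·1.67498 + 81.3·0.108467 + 83.5·0.102139 + 90.9·0.250324) / 3.24742 = 43.79 meV.

43.79 meV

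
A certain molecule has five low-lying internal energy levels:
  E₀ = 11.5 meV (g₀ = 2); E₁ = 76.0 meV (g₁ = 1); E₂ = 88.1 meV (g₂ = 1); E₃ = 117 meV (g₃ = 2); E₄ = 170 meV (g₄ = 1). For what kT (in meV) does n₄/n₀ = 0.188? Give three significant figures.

162 meV

n₄/n₀ = (g₄/g₀) exp[−(E₄−E₀)/kT] = 0.188.
⇒ (E₄−E₀)/kT = ln((1/2)/0.188) = ln(2.6596) = 0.97818.
kT = 158.5 meV / 0.97818 = 162 meV.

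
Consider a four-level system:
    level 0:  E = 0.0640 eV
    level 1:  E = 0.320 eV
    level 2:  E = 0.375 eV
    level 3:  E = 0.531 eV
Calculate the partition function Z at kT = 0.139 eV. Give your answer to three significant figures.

Z = 0.820

Eᵢ/kT = 0.46043, 2.3022, 2.6978, 3.8201.
Z = Σ e^(−Eᵢ/kT) = e^(−0.46043) + e^(−2.3022) + e^(−2.6978) + e^(−3.8201) = 0.63101 + 0.10004 + 0.067354 + 0.021926 = 0.82033.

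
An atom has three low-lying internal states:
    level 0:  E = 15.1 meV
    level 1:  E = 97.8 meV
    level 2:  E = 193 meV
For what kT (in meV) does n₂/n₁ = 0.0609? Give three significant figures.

34.0 meV

n₂/n₁ = exp[−(E₂−E₁)/kT] = 0.0609.
⇒ (E₂−E₁)/kT = ln(1/0.0609) = ln(16.420) = 2.7985.
kT = 95.2 meV / 2.7985 = 34.0 meV.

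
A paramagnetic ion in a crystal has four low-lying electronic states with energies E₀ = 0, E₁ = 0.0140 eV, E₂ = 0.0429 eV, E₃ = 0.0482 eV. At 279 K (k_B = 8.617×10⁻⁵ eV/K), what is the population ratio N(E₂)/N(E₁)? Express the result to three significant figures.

0.301

k_BT = 8.617×10⁻⁵ × 279 K = 0.024041 eV.
n₂/n₁ = exp[−(E₂−E₁)/kT] = exp(−(0.0289 eV)/(0.024041 eV)) = exp(-1.2021) = 0.301.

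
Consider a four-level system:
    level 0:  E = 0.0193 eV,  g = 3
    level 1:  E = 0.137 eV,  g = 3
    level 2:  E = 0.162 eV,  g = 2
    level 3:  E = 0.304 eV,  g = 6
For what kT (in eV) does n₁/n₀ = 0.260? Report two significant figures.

n₁/n₀ = (g₁/g₀) exp[−(E₁−E₀)/kT] = 0.260.
⇒ (E₁−E₀)/kT = ln((3/3)/0.260) = ln(3.846) = 1.347.
kT = 0.1177 eV / 1.347 = 0.087 eV.

0.087 eV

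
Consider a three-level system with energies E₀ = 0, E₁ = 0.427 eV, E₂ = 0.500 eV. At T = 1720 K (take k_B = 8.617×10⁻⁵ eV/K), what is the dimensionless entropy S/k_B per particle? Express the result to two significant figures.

k_BT = 8.617×10⁻⁵ × 1720 K = 0.1482 eV.
Eᵢ/kT = 0, 2.881, 3.374.
Z = Σ e^(−Eᵢ/kT) = e^(−0) + e^(−2.881) + e^(−3.374) = 1.000 + 0.05608 + 0.03425 = 1.090.
⟨E⟩ = Σ EᵢPᵢ = 0.03768 eV.
S/k_B = ln Z + ⟨E⟩/kT = ln(1.090) + 0.03768/0.1482 = 0.08618 + 0.2543 = 0.34.

0.34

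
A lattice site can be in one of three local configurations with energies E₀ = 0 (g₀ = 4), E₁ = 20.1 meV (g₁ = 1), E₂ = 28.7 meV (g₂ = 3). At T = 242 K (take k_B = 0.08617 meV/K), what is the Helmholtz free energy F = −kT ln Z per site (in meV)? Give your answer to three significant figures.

k_BT = 0.08617 × 242 K = 20.853 meV.
Eᵢ/kT = 0, 0.96389, 1.3763.
Z = Σ gᵢe^(−Eᵢ/kT) = 4·e^(−0) + 1·e^(−0.96389) + 3·e^(−1.3763) = 4.0000 + 0.38141 + 0.75753 = 5.1389.
F = −kT ln Z = −20.853 × ln(5.1389) = −20.853 × 1.6368 = -34.1 meV.

-34.1 meV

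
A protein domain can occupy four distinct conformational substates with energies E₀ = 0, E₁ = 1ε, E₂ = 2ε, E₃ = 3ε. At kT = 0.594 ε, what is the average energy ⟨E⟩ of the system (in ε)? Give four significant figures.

0.2233 ε

Eᵢ/kT = 0, 1.68350, 3.36700, 5.05051.
Z = Σ e^(−Eᵢ/kT) = e^(−0) + e^(−1.68350) + e^(−3.36700) + e^(−5.05051) = 1.00000 + 0.185723 + 0.0344930 + 0.00640607 = 1.22662.
⟨E⟩ = Σ Eᵢ e^(−Eᵢ/kT) / Z = (0·1.00000 + 1·0.185723 + 2·0.0344930 + 3·0.00640607) / 1.22662 = 0.2233 ε.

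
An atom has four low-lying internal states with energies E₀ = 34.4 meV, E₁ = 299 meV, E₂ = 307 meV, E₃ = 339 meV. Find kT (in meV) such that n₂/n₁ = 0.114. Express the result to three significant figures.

3.68 meV

n₂/n₁ = exp[−(E₂−E₁)/kT] = 0.114.
⇒ (E₂−E₁)/kT = ln(1/0.114) = ln(8.7719) = 2.1716.
kT = 8 meV / 2.1716 = 3.68 meV.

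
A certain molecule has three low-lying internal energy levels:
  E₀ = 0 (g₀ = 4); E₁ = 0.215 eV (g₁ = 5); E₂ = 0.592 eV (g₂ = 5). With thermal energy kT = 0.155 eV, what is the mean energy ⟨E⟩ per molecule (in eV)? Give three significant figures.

0.0622 eV

Eᵢ/kT = 0, 1.3871, 3.8194.
Z = Σ gᵢe^(−Eᵢ/kT) = 4·e^(−0) + 5·e^(−1.3871) + 5·e^(−3.8194) = 4.0000 + 1.2490 + 0.10970 = 5.3587.
⟨E⟩ = Σ Eᵢ gᵢe^(−Eᵢ/kT) / Z = (0·4.0000 + 0.215·1.2490 + 0.592·0.10970) / 5.3587 = 0.0622 eV.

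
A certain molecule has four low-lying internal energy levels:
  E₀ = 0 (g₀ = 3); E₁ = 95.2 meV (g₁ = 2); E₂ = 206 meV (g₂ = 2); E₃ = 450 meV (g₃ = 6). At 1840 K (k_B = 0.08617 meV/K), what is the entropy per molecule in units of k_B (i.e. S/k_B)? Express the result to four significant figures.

k_BT = 0.08617 × 1840 K = 158.553 meV.
Eᵢ/kT = 0, 0.600430, 1.29925, 2.83817.
Z = Σ gᵢe^(−Eᵢ/kT) = 3·e^(−0) + 2·e^(−0.600430) + 2·e^(−1.29925) + 6·e^(−2.83817) = 3.00000 + 1.09715 + 0.545473 + 0.351196 = 4.99382.
⟨E⟩ = Σ EᵢPᵢ = 75.0636 meV.
S/k_B = ln Z + ⟨E⟩/kT = ln(4.99382) + 75.0636/158.553 = 1.60820 + 0.473429 = 2.082.

2.082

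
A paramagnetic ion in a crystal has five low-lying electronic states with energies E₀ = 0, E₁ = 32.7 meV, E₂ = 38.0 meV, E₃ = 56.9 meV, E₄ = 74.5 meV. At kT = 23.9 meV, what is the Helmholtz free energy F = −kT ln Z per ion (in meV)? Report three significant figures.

Eᵢ/kT = 0, 1.3682, 1.5900, 2.3808, 3.1172.
Z = Σ e^(−Eᵢ/kT) = e^(−0) + e^(−1.3682) + e^(−1.5900) + e^(−2.3808) + e^(−3.1172) = 1.0000 + 0.25456 + 0.20393 + 0.092477 + 0.044281 = 1.5952.
F = −kT ln Z = −23.9 × ln(1.5952) = −23.9 × 0.46700 = -11.2 meV.

-11.2 meV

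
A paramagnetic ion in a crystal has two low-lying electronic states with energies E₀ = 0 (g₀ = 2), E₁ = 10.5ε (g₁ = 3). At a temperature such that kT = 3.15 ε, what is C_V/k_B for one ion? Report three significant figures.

0.536

Eᵢ/kT = 0, 3.3333.
Z = Σ gᵢe^(−Eᵢ/kT) = 2·e^(−0) + 3·e^(−3.3333) = 2.0000 + 0.10703 = 2.1070.
⟨E⟩ = 0.53337 ε, ⟨E²⟩ = 5.6004 ε².
C_V/k_B = (⟨E²⟩ − ⟨E⟩²)/(kT)² = (5.6004 − 0.28448)/9.9225 = 0.536.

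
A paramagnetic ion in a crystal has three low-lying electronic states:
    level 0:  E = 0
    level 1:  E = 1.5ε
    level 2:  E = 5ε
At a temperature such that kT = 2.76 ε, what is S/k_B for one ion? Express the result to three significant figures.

0.907

Eᵢ/kT = 0, 0.54348, 1.8116.
Z = Σ e^(−Eᵢ/kT) = e^(−0) + e^(−0.54348) + e^(−1.8116) = 1.0000 + 0.58072 + 0.16339 = 1.7441.
⟨E⟩ = Σ EᵢPᵢ = 0.96785 ε.
S/k_B = ln Z + ⟨E⟩/kT = ln(1.7441) + 0.96785/2.76 = 0.55624 + 0.35067 = 0.907.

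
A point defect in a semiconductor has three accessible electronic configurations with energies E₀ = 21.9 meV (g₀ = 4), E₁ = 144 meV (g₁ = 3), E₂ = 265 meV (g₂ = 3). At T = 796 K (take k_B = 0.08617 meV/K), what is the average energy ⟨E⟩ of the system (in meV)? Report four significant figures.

39.94 meV

k_BT = 0.08617 × 796 K = 68.5913 meV.
Eᵢ/kT = 0.319282, 2.09939, 3.86346.
Z = Σ gᵢe^(−Eᵢ/kT) = 4·e^(−0.319282) + 3·e^(−2.09939) + 3·e^(−3.86346) = 2.90668 + 0.367593 + 0.0629857 = 3.33726.
⟨E⟩ = Σ Eᵢ gᵢe^(−Eᵢ/kT) / Z = (21.9·2.90668 + 144·0.367593 + 265·0.0629857) / 3.33726 = 39.94 meV.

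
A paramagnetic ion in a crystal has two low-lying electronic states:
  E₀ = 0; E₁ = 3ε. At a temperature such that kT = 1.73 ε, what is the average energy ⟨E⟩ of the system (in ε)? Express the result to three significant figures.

Eᵢ/kT = 0, 1.7341.
Z = Σ e^(−Eᵢ/kT) = e^(−0) + e^(−1.7341) = 1.0000 + 0.17656 = 1.1766.
⟨E⟩ = Σ Eᵢ e^(−Eᵢ/kT) / Z = (0·1.0000 + 3·0.17656) / 1.1766 = 0.450 ε.

0.450 ε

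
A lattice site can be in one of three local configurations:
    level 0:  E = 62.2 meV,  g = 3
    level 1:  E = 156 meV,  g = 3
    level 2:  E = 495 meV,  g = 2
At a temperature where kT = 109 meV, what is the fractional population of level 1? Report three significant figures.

Eᵢ/kT = 0.57064, 1.4312, 4.5413.
Z = Σ gᵢe^(−Eᵢ/kT) = 3·e^(−0.57064) + 3·e^(−1.4312) + 2·e^(−4.5413) = 1.6955 + 0.71707 + 0.021319 = 2.4339.
P₁ = g₁ e^(−E₁/kT) / Z = 0.71707/2.4339 = 0.295.

0.295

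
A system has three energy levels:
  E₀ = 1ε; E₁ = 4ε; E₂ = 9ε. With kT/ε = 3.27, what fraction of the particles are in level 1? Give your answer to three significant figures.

Eᵢ/kT = 0.30581, 1.2232, 2.7523.
Z = Σ e^(−Eᵢ/kT) = e^(−0.30581) + e^(−1.2232) + e^(−2.7523) = 0.73653 + 0.29429 + 0.063781 = 1.0946.
P₁ = e^(−E₁/kT) / Z = 0.29429/1.0946 = 0.269.

0.269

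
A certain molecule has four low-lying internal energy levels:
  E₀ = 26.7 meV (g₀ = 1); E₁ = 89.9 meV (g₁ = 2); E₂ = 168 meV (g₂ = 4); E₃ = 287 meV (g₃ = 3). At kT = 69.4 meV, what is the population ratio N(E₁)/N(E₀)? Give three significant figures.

n₁/n₀ = (g₁/g₀) exp[−(E₁−E₀)/kT] = (2/1) × exp(−(63.2 meV)/(69.4 meV)) = (2/1) × exp(-0.91066) = 0.805.

0.805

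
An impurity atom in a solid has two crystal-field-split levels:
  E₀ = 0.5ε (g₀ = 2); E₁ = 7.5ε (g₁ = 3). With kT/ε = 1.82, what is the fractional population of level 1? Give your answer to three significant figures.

0.0310

Eᵢ/kT = 0.27473, 4.1209.
Z = Σ gᵢe^(−Eᵢ/kT) = 2·e^(−0.27473) + 3·e^(−4.1209) = 1.5196 + 0.048690 = 1.5683.
P₁ = g₁ e^(−E₁/kT) / Z = 0.048690/1.5683 = 0.0310.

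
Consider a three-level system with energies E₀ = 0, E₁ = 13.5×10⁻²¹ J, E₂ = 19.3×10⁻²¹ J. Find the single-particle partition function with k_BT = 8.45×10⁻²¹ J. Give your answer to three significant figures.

Z = 1.30

Eᵢ/kT = 0, 1.5976, 2.2840.
Z = Σ e^(−Eᵢ/kT) = e^(−0) + e^(−1.5976) + e^(−2.2840) = 1.0000 + 0.20238 + 0.10188 = 1.3043.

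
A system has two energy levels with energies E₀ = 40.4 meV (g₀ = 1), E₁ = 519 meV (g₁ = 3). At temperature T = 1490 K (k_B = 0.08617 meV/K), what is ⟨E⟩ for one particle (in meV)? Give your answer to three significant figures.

k_BT = 0.08617 × 1490 K = 128.39 meV.
Eᵢ/kT = 0.31467, 4.0424.
Z = Σ gᵢe^(−Eᵢ/kT) = 1·e^(−0.31467) + 3·e^(−4.0424) = 0.73003 + 0.052666 = 0.78270.
⟨E⟩ = Σ Eᵢ gᵢe^(−Eᵢ/kT) / Z = (40.4·0.73003 + 519·0.052666) / 0.78270 = 72.6 meV.

72.6 meV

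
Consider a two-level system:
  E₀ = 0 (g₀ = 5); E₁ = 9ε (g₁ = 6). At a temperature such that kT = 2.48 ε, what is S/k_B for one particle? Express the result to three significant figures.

1.75

Eᵢ/kT = 0, 3.6290.
Z = Σ gᵢe^(−Eᵢ/kT) = 5·e^(−0) + 6·e^(−3.6290) = 5.0000 + 0.15926 = 5.1593.
⟨E⟩ = Σ EᵢPᵢ = 0.27782 ε.
S/k_B = ln Z + ⟨E⟩/kT = ln(5.1593) + 0.27782/2.48 = 1.6408 + 0.11202 = 1.75.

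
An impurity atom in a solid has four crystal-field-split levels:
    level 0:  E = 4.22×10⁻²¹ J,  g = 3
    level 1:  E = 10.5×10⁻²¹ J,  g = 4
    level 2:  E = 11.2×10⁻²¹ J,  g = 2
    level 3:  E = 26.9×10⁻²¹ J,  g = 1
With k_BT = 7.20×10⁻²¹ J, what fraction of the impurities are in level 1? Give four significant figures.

0.3055

Eᵢ/kT = 0.586111, 1.45833, 1.55556, 3.73611.
Z = Σ gᵢe^(−Eᵢ/kT) = 3·e^(−0.586111) + 4·e^(−1.45833) + 2·e^(−1.55556) + 1·e^(−3.73611) = 1.66946 + 0.930498 + 0.422142 + 0.0238467 = 3.04595.
P₁ = g₁ e^(−E₁/kT) / Z = 0.930498/3.04595 = 0.3055.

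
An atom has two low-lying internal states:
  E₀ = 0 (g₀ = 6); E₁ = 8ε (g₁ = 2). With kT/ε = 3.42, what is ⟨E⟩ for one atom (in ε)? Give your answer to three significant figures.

0.249 ε

Eᵢ/kT = 0, 2.3392.
Z = Σ gᵢe^(−Eᵢ/kT) = 6·e^(−0) + 2·e^(−2.3392) = 6.0000 + 0.19281 = 6.1928.
⟨E⟩ = Σ Eᵢ gᵢe^(−Eᵢ/kT) / Z = (0·6.0000 + 8·0.19281) / 6.1928 = 0.249 ε.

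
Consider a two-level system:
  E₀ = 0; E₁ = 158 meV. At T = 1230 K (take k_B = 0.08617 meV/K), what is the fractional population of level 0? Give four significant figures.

0.8162

k_BT = 0.08617 × 1230 K = 105.989 meV.
Eᵢ/kT = 0, 1.49072.
Z = Σ e^(−Eᵢ/kT) = e^(−0) + e^(−1.49072) = 1.00000 + 0.225210 = 1.22521.
P₀ = e^(−E₀/kT) / Z = 1.00000/1.22521 = 0.8162.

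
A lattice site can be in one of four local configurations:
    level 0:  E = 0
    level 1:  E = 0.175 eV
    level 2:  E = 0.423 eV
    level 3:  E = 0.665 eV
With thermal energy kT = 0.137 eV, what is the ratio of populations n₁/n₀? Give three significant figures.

0.279

n₁/n₀ = exp[−(E₁−E₀)/kT] = exp(−(0.175 eV)/(0.137 eV)) = exp(-1.2774) = 0.279.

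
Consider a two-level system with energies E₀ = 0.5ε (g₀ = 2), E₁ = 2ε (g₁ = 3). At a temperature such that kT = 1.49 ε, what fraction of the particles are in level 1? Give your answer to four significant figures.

Eᵢ/kT = 0.335570, 1.34228.
Z = Σ gᵢe^(−Eᵢ/kT) = 2·e^(−0.335570) + 3·e^(−1.34228) = 1.42986 + 0.783748 = 2.21361.
P₁ = g₁ e^(−E₁/kT) / Z = 0.783748/2.21361 = 0.3541.

0.3541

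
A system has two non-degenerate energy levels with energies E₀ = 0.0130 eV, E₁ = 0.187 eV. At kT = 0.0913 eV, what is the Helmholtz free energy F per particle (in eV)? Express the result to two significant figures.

0.00034 eV

Eᵢ/kT = 0.1424, 2.048.
Z = Σ e^(−Eᵢ/kT) = e^(−0.1424) + e^(−2.048) = 0.8673 + 0.1290 = 0.9963.
F = −kT ln Z = −0.0913 × ln(0.9963) = −0.0913 × -0.003707 = 0.00034 eV.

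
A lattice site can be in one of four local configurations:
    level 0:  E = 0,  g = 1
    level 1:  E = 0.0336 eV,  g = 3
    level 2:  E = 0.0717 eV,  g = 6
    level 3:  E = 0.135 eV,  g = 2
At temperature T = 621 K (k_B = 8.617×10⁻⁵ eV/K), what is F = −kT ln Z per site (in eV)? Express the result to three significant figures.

k_BT = 8.617×10⁻⁵ × 621 K = 0.053512 eV.
Eᵢ/kT = 0, 0.62790, 1.3399, 2.5228.
Z = Σ gᵢe^(−Eᵢ/kT) = 1·e^(−0) + 3·e^(−0.62790) + 6·e^(−1.3399) + 2·e^(−2.5228) = 1.0000 + 1.6011 + 1.5712 + 0.16047 = 4.3328.
F = −kT ln Z = −0.053512 × ln(4.3328) = −0.053512 × 1.4662 = -0.0785 eV.

-0.0785 eV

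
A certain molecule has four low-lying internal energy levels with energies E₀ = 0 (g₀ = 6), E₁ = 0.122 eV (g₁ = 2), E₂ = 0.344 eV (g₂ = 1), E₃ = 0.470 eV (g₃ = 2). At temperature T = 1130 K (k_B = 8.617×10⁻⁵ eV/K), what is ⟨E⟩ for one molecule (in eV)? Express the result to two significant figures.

0.013 eV

k_BT = 8.617×10⁻⁵ × 1130 K = 0.09737 eV.
Eᵢ/kT = 0, 1.253, 3.533, 4.827.
Z = Σ gᵢe^(−Eᵢ/kT) = 6·e^(−0) + 2·e^(−1.253) + 1·e^(−3.533) + 2·e^(−4.827) = 6.000 + 0.5713 + 0.02922 + 0.01602 = 6.617.
⟨E⟩ = Σ Eᵢ gᵢe^(−Eᵢ/kT) / Z = (0·6.000 + 0.122·0.5713 + 0.344·0.02922 + 0.470·0.01602) / 6.617 = 0.013 eV.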